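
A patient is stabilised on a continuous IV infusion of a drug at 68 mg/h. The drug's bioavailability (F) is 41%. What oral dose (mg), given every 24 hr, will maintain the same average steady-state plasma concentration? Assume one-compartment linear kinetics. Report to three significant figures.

To maintain the same Css, the systemic dosing rate must be unchanged: F·D/τ = infusion rate.
D = rate × τ / F = 68 × 24 / 0.41 = 3980 mg

3980 mg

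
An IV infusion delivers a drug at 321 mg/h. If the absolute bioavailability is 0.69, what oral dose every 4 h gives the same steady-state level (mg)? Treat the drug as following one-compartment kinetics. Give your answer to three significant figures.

To maintain the same Css, the systemic dosing rate must be unchanged: F·D/τ = infusion rate.
D = rate × τ / F = 321 × 4 / 0.69 = 1861 mg

1860 mg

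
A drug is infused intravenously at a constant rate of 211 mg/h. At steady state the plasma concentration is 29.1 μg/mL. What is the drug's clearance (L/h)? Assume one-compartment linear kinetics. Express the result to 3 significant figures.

7.25 L/h

At steady state, infusion rate = CL × Css, so CL = rate / Css.
CL = 211 / 29.1 = 7.251 L/h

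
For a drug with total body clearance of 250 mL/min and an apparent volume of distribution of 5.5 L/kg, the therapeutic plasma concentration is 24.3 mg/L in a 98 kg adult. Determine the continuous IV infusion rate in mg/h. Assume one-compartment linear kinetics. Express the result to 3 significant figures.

Convert clearance: 250 mL/min × 60 min/h ÷ 1000 mL/L = 15.00 L/h
R₀ = 15.00 × 24.3 = 364.5 mg/h

365 mg/h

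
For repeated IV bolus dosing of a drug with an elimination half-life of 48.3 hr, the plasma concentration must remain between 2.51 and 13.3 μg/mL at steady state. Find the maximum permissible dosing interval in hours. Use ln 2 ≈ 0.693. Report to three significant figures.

116 h

k = 0.693 / t½ = 0.693 / 48.3 = 0.01435 h⁻¹
Between IV bolus doses, concentration decays as C = C₀·e^(−kτ), so C_peak/C_trough = e^(kτ).
τ_max = ln(C_peak/C_trough) / k = ln(13.3/2.51) / 0.01435 = 1.667 / 0.01435 = 116.2 h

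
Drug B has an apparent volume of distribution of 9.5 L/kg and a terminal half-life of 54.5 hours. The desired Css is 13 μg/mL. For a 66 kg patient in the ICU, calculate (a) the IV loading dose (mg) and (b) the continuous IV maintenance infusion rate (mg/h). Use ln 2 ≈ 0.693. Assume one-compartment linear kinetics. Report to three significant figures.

Vd(total) = 66 kg × 9.5 L/kg = 627.0 L
LD = Vd × C = 627.0 × 13 = 8151 mg
CL = 0.693 × Vd / t½ = 0.693 × 627.0 / 54.5 = 7.973 L/h
Infusion rate = CL × Css = 7.973 × 13 = 103.6 mg/h

(a) 8150 mg; (b) 104 mg/h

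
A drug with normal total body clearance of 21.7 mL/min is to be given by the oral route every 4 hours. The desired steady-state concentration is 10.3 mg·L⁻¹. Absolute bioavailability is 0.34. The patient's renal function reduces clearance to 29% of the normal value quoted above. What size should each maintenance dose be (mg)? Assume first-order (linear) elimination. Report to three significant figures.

CL = 21.7 mL/min × 60/1000 = 1.302 L/h
Patient clearance = 0.29 × 1.302 = 0.3776 L/h
D = CL × Css × τ / F = 0.3776 × 10.3 × 4 / 0.34 = 45.76 mg

45.8 mg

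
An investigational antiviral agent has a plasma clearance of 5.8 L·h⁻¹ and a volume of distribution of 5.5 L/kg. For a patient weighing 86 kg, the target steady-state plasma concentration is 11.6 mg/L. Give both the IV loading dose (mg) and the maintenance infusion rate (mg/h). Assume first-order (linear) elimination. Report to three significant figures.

Vd(total) = 86 kg × 5.5 L/kg = 473.0 L
Loading dose = Vd × C = 473.0 × 11.6 = 5487 mg
Infusion rate = 5.800 L/h × 11.6 mg/L = 67.28 mg/h

(a) 5490 mg; (b) 67.3 mg/h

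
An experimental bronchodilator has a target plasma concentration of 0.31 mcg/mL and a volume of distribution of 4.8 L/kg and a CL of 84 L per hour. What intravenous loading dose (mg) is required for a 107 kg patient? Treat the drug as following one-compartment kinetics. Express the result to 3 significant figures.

Vd(total) = 107 kg × 4.8 L/kg = 513.6 L
Loading dose depends on Vd (not clearance): it fills the distribution volume.
LD = Vd × C = 513.6 × 0.3100 = 159.2 mg

159 mg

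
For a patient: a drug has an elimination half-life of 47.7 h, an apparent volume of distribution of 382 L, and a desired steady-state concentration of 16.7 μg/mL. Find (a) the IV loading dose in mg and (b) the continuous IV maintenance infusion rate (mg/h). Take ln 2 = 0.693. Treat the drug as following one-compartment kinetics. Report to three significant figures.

(a) 6380 mg; (b) 92.7 mg/h

LD = Vd × C = 382.0 × 16.7 = 6379 mg
CL = 0.693 × Vd / t½ = 0.693 × 382.0 / 47.7 = 5.550 L/h
Infusion rate = CL × Css = 5.550 × 16.7 = 92.69 mg/h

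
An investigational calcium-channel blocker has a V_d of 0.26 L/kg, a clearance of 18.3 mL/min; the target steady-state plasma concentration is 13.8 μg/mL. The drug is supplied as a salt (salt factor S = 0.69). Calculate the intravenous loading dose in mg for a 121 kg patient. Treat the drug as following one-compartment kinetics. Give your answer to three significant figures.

629 mg

Total Vd = 0.26 × 121 = 31.46 L
LD = Vd × C / S = 31.46 × 13.80 / 0.69 = 629.2 mg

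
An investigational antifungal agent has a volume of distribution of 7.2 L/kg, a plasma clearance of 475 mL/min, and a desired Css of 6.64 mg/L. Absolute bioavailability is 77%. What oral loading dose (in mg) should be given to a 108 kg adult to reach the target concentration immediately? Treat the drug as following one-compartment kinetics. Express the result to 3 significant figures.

Vd(total) = 108 kg × 7.2 L/kg = 777.6 L
LD is governed by Vd — clearance does not enter the loading-dose calculation.
LD = Vd × C / F = 777.6 × 6.640 / 0.77 = 6706 mg

6710 mg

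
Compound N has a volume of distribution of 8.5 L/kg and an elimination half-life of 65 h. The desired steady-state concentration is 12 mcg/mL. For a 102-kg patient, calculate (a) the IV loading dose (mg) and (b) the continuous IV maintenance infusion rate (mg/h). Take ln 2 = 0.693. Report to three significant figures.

(a) 10400 mg; (b) 111 mg/h

Total Vd = 8.5 × 102 = 867.0 L
LD = Vd × C = 867.0 × 12 = 10400 mg
CL = 0.693 × Vd / t½ = 0.693 × 867.0 / 65 = 9.244 L/h
Infusion rate = CL × Css = 9.244 × 12 = 110.9 mg/h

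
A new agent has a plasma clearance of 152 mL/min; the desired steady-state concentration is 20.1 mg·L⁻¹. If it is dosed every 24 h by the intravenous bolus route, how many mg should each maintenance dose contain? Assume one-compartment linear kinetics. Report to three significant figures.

CL = 152 mL/min = 152 × 0.06 = 9.120 L/h
D = CL × Css × τ = 9.120 × 20.1 × 24 = 4399 mg

4400 mg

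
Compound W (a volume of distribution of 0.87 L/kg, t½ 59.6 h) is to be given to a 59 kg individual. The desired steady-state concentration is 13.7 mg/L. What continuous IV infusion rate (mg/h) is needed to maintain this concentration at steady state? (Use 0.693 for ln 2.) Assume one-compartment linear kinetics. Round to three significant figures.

8.18 mg/h

Vd(total) = 59 kg × 0.87 L/kg = 51.33 L
k = 0.693/59.6 = 0.01163 h⁻¹, so CL = k·Vd = 0.01163 × 51.33 = 0.5970 L/h
Infusion rate = CL × Css = 0.5970 × 13.7 = 8.179 mg/h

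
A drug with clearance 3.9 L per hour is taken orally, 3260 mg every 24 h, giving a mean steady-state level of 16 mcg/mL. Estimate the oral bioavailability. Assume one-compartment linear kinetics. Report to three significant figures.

F·D/τ = CL·Css at steady state → F = CL·Css·τ / D.
F = 3.9 × 16 × 24 / 3260 = 0.459

0.459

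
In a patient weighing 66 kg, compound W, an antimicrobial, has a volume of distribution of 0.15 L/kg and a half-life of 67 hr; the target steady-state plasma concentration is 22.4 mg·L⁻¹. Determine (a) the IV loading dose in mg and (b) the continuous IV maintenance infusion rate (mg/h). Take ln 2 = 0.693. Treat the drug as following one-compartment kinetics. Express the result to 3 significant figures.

(a) 222 mg; (b) 2.29 mg/h

Vd(total) = 66 kg × 0.15 L/kg = 9.900 L
LD = Vd × C = 9.900 × 22.4 = 221.8 mg
CL = 0.693 × Vd / t½ = 0.693 × 9.900 / 67 = 0.1024 L/h
Infusion rate = CL × Css = 0.1024 × 22.4 = 2.294 mg/h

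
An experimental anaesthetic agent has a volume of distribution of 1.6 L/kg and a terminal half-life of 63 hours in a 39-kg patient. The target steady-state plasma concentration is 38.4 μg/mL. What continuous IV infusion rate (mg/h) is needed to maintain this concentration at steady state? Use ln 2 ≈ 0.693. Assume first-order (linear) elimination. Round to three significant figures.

26.4 mg/h

Vd(total) = 39 kg × 1.6 L/kg = 62.40 L
CL = ln 2 · Vd / t½ = 0.693 × 62.40 / 63 = 0.6864 L/h
Infusion rate = CL × Css = 0.6864 × 38.4 = 26.36 mg/h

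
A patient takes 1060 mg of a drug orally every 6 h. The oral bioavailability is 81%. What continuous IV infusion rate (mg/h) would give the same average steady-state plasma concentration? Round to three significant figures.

Equivalent systemic input: infusion rate = F·D/τ.
Rate = 0.81 × 1060 / 6 = 143.1 mg/h

143 mg/h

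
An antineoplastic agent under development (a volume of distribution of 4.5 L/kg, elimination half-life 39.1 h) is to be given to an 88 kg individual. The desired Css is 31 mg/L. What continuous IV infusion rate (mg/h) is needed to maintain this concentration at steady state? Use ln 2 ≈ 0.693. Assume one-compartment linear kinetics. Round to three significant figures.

Vd(total) = 88 kg × 4.5 L/kg = 396.0 L
CL = ln 2 · Vd / t½ = 0.693 × 396.0 / 39.1 = 7.019 L/h
Infusion rate = CL × Css = 7.019 × 31 = 217.6 mg/h

218 mg/h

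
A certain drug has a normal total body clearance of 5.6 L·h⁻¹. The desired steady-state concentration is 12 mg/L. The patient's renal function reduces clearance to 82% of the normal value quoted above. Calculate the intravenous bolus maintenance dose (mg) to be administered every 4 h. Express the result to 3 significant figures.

Patient clearance = 0.82 × 5.600 = 4.592 L/h
At steady state, dose per interval replaces the amount cleared in that interval: D/τ = CL·Css.
D = CL × Css × τ = 4.592 × 12 × 4 = 220.4 mg

220 mg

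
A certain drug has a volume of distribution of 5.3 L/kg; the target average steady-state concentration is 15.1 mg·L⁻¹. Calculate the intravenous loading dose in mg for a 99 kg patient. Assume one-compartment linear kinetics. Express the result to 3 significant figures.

7920 mg

Vd(total) = 99 kg × 5.3 L/kg = 524.7 L
The loading dose fills Vd to the target concentration.
LD = Vd × C = 524.7 × 15.10 = 7923 mg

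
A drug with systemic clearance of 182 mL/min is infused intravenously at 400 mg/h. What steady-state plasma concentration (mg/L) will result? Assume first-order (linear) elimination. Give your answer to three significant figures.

36.6 mg/L

CL = 182 mL/min × 60/1000 = 10.92 L/h
Css = rate / CL = 400 / 10.92 = 36.63 mg/L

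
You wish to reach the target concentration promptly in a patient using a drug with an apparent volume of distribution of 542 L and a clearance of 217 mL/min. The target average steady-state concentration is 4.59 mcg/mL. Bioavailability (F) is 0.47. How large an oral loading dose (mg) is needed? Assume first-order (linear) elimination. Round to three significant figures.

5290 mg

LD = Vd × C / F = 542.0 × 4.590 / 0.47 = 5293 mg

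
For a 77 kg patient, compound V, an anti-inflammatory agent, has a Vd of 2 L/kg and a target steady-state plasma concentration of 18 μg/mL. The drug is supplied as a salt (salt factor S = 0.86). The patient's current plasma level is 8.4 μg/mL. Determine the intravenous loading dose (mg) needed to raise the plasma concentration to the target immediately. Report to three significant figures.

Vd(total) = 77 kg × 2 L/kg = 154.0 L
The loading dose fills Vd to the target concentration.
Concentration deficit ΔC = 18 − 8.4 = 9.600 mg/L
LD = Vd × ΔC / S = 154.0 × 9.600 / 0.86 = 1719 mg

1720 mg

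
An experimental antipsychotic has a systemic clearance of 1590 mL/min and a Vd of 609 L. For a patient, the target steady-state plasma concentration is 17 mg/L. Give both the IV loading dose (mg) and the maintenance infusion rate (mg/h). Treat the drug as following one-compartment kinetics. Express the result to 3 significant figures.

LD = Vd · C_target = 609.0 × 17 = 10350 mg
Convert clearance: 1590 mL/min × 60 min/h ÷ 1000 mL/L = 95.40 L/h
Maintenance infusion rate = CL × Css = 95.40 × 17 = 1622 mg/h

(a) 10400 mg; (b) 1620 mg/h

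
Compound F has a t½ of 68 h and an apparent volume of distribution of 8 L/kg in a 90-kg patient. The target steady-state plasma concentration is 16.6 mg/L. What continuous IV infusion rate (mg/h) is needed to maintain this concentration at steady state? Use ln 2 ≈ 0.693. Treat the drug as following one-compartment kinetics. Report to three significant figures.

Total Vd = 8 × 90 = 720.0 L
k = 0.693/68 = 0.01019 h⁻¹, so CL = k·Vd = 0.01019 × 720.0 = 7.337 L/h
Infusion rate = CL × Css = 7.337 × 16.6 = 121.8 mg/h

122 mg/h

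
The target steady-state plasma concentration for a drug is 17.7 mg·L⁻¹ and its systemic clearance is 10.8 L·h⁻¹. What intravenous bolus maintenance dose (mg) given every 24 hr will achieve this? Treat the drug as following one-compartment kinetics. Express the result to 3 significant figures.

At steady state, dose per interval replaces the amount cleared in that interval: D/τ = CL·Css.
D = CL × Css × τ = 10.80 × 17.7 × 24 = 4588 mg

4590 mg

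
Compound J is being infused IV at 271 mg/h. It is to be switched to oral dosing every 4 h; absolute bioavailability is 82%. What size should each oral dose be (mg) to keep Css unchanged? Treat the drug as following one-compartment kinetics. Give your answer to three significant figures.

1320 mg

To maintain the same Css, the systemic dosing rate must be unchanged: F·D/τ = infusion rate.
D = rate × τ / F = 271 × 4 / 0.82 = 1322 mg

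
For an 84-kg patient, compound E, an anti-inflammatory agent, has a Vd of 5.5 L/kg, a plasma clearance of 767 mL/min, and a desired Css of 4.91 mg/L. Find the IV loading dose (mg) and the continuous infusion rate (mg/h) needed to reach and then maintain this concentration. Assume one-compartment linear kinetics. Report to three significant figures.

(a) 2270 mg; (b) 226 mg/h

Total Vd = 5.5 × 84 = 462.0 L
Loading: fill Vd to C_target → 462.0 L × 4.91 mg/L = 2268 mg
Convert clearance: 767 mL/min × 60 min/h ÷ 1000 mL/L = 46.02 L/h
Maintenance: replace elimination → rate = CL × Css = 46.02 × 4.91 = 226.0 mg/h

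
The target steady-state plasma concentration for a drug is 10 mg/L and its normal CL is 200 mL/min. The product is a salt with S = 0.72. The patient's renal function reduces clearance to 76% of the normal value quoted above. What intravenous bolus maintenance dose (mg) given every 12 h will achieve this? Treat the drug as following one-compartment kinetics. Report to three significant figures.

1520 mg

CL = 200 mL/min = 200 × 0.06 = 12.00 L/h
Patient clearance = 0.76 × 12.00 = 9.120 L/h
D = CL × Css × τ / S = 9.120 × 10 × 12 / 0.72 = 1520 mg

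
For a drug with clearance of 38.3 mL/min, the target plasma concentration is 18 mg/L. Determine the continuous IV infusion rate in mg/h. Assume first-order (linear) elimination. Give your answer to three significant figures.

41.4 mg/h

CL = 38.3 mL/min × 60/1000 = 2.298 L/h
At steady state, infusion rate equals elimination rate: rate in = CL × Css.
Infusion rate = CL · Css = 2.298 L/h × 18 mg/L = 41.36 mg/h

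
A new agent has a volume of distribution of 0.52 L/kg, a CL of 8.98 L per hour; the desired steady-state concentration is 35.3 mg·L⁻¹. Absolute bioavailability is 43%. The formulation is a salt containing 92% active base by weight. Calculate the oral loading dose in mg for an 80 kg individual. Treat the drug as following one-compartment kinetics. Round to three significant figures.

3710 mg

Total Vd = 0.52 × 80 = 41.60 L
LD = Vd × C / F / S = 41.60 × 35.30 / 0.43 / 0.92 = 3712 mg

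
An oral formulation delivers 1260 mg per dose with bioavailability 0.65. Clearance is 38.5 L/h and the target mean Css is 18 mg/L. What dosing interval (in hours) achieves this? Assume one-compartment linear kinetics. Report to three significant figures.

1.18 h

F·D/τ = CL·Css → τ = F·D / (CL·Css).
τ = 0.65 × 1260 / (38.5 × 18) = 1.182 h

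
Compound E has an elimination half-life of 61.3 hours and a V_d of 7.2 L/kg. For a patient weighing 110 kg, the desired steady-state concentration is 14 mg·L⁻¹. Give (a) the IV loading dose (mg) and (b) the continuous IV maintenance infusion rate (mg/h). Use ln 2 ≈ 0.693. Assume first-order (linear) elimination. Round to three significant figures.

Vd(total) = 110 kg × 7.2 L/kg = 792.0 L
LD = Vd × C = 792.0 × 14 = 11090 mg
CL = 0.693 × Vd / t½ = 0.693 × 792.0 / 61.3 = 8.954 L/h
Infusion rate = CL × Css = 8.954 × 14 = 125.4 mg/h

(a) 11100 mg; (b) 125 mg/h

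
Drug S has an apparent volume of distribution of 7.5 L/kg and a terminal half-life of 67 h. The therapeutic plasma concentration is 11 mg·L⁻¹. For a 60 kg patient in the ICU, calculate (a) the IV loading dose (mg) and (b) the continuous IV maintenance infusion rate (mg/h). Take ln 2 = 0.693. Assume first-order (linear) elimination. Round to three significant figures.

(a) 4950 mg; (b) 51.2 mg/h

Vd(total) = 60 kg × 7.5 L/kg = 450.0 L
LD = Vd × C = 450.0 × 11 = 4950 mg
CL = 0.693 × Vd / t½ = 0.693 × 450.0 / 67 = 4.654 L/h
Infusion rate = CL × Css = 4.654 × 11 = 51.19 mg/h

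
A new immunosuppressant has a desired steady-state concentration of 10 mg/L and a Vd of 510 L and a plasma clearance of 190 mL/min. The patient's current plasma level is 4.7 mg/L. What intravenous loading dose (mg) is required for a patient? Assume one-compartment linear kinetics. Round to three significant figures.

2700 mg

Concentration deficit ΔC = 10 − 4.7 = 5.300 mg/L
LD = Vd × ΔC = 510.0 × 5.300 = 2703 mg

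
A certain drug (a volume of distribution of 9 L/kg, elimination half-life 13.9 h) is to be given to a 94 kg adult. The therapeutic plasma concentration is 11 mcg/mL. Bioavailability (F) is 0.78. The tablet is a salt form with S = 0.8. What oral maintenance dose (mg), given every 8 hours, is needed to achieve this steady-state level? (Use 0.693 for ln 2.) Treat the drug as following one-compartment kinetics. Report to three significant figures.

5950 mg

Total Vd = 9 × 94 = 846.0 L
k = 0.693/13.9 = 0.04986 h⁻¹, so CL = k·Vd = 0.04986 × 846.0 = 42.18 L/h
D = CL × Css × τ / F / S = 42.18 × 11 × 8 / 0.78 / 0.8 = 5948 mg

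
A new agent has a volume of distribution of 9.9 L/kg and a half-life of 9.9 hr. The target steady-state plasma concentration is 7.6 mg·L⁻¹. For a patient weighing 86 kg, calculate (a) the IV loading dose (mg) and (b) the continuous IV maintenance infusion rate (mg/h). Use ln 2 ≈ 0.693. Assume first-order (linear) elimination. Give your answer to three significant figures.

(a) 6470 mg; (b) 453 mg/h

Vd = 9.9 L/kg × 86 kg = 851.4 L
LD = Vd × C = 851.4 × 7.6 = 6471 mg
CL = 0.693 × Vd / t½ = 0.693 × 851.4 / 9.9 = 59.60 L/h
Infusion rate = CL × Css = 59.60 × 7.6 = 453.0 mg/h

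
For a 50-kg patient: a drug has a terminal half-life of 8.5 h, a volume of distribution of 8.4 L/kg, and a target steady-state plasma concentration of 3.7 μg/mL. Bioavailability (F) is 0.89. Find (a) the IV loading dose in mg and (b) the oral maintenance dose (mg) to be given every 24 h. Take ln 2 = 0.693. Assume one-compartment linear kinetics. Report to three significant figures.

Total Vd = 8.4 × 50 = 420.0 L
LD = Vd × C = 420.0 × 3.7 = 1554 mg
CL = 0.693 × Vd / t½ = 0.693 × 420.0 / 8.5 = 34.24 L/h
D = CL × Css × τ / F = 34.24 × 3.7 × 24 / 0.89 = 3416 mg

(a) 1550 mg; (b) 3420 mg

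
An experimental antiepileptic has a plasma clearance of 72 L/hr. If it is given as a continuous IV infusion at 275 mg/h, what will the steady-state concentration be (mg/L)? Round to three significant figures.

3.82 mg/L

Css = rate / CL = 275 / 72.00 = 3.819 mg/L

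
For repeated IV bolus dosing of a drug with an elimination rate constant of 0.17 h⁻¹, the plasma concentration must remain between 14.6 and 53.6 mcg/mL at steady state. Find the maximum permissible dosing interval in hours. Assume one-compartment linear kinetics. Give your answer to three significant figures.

Between IV bolus doses, concentration decays as C = C₀·e^(−kτ), so C_peak/C_trough = e^(kτ).
τ_max = ln(C_peak/C_trough) / k = ln(53.6/14.6) / 0.1700 = 1.301 / 0.1700 = 7.653 h

7.65 h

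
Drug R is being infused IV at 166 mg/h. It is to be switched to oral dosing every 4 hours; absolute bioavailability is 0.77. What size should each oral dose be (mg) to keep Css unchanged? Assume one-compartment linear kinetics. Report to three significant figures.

862 mg

To maintain the same Css, the systemic dosing rate must be unchanged: F·D/τ = infusion rate.
D = rate × τ / F = 166 × 4 / 0.77 = 862.3 mg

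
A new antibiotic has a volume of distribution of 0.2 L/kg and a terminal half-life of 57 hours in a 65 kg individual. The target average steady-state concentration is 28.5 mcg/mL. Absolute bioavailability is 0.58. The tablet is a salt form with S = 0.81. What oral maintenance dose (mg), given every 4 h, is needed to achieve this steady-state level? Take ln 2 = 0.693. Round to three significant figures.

38.4 mg

Vd(total) = 65 kg × 0.2 L/kg = 13.00 L
CL = 0.693 × Vd / t½ = 0.693 × 13.00 / 57 = 0.1581 L/h
D = CL × Css × τ / F / S = 0.1581 × 28.5 × 4 / 0.58 / 0.81 = 38.36 mg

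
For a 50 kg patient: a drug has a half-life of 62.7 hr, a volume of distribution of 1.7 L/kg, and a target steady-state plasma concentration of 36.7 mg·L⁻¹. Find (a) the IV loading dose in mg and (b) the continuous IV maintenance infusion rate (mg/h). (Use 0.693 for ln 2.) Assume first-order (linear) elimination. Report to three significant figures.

(a) 3120 mg; (b) 34.5 mg/h

Total Vd = 1.7 × 50 = 85.00 L
LD = Vd × C = 85.00 × 36.7 = 3120 mg
CL = 0.693 × Vd / t½ = 0.693 × 85.00 / 62.7 = 0.9395 L/h
Infusion rate = CL × Css = 0.9395 × 36.7 = 34.48 mg/h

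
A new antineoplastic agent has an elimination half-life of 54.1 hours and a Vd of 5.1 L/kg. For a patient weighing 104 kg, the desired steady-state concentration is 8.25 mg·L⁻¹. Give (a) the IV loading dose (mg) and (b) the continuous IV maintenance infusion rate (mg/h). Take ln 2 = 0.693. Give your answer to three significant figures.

Total Vd = 5.1 × 104 = 530.4 L
LD = Vd × C = 530.4 × 8.25 = 4376 mg
CL = 0.693 × Vd / t½ = 0.693 × 530.4 / 54.1 = 6.794 L/h
Infusion rate = CL × Css = 6.794 × 8.25 = 56.05 mg/h

(a) 4380 mg; (b) 56.1 mg/h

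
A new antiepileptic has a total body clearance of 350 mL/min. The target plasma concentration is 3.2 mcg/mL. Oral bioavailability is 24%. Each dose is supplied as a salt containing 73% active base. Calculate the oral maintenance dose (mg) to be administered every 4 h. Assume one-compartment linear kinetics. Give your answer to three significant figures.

CL = 350 mL/min = 350 × 0.06 = 21.00 L/h
At steady state, dose per interval replaces the amount cleared in that interval: F·S·D/τ = CL·Css.
D = CL × Css × τ / F / S = 21.00 × 3.2 × 4 / 0.24 / 0.73 = 1534 mg

1530 mg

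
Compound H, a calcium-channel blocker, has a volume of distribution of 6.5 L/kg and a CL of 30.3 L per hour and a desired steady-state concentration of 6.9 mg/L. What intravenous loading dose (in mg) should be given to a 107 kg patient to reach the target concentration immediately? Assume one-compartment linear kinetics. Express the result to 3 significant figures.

Total Vd = 6.5 × 107 = 695.5 L
Loading dose depends on Vd (not clearance): it fills the distribution volume.
LD = Vd × C = 695.5 × 6.900 = 4799 mg

4800 mg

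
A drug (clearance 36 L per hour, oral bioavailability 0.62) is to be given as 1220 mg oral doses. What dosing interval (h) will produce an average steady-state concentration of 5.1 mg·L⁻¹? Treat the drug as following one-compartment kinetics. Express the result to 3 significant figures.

4.12 h

F·D/τ = CL·Css → τ = F·D / (CL·Css).
τ = 0.62 × 1220 / (36 × 5.1) = 4.120 h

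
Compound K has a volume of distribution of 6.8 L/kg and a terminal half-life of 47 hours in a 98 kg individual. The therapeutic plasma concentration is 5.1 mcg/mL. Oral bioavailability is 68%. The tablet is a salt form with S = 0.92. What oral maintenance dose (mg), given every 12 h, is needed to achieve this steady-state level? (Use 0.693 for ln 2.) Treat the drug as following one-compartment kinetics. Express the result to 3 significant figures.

Total Vd = 6.8 × 98 = 666.4 L
k = 0.693/47 = 0.01474 h⁻¹, so CL = k·Vd = 0.01474 × 666.4 = 9.823 L/h
D = CL × Css × τ / F / S = 9.823 × 5.1 × 12 / 0.68 / 0.92 = 960.9 mg

961 mg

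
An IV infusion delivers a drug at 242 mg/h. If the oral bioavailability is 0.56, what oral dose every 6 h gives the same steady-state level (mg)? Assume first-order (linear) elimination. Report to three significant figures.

2590 mg

To maintain the same Css, the systemic dosing rate must be unchanged: F·D/τ = infusion rate.
D = rate × τ / F = 242 × 6 / 0.56 = 2593 mg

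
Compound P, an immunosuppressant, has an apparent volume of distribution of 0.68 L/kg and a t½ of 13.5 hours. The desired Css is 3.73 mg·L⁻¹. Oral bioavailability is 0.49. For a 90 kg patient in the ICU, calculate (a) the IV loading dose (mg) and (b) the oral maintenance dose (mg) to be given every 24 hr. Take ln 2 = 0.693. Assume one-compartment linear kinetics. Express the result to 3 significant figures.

Vd = 0.68 L/kg × 90 kg = 61.20 L
LD = Vd × C = 61.20 × 3.73 = 228.3 mg
CL = 0.693 × Vd / t½ = 0.693 × 61.20 / 13.5 = 3.142 L/h
D = CL × Css × τ / F = 3.142 × 3.73 × 24 / 0.49 = 574.0 mg

(a) 228 mg; (b) 574 mg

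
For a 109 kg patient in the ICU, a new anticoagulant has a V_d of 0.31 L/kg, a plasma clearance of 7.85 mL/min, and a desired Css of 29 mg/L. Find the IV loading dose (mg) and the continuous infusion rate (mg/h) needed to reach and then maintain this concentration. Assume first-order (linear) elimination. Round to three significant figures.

(a) 980 mg; (b) 13.7 mg/h

Vd(total) = 109 kg × 0.31 L/kg = 33.79 L
Loading dose = Vd × C = 33.79 × 29 = 979.9 mg
CL = 7.85 mL/min = 7.85 × 0.06 = 0.4710 L/h
Infusion rate = 0.4710 L/h × 29 mg/L = 13.66 mg/h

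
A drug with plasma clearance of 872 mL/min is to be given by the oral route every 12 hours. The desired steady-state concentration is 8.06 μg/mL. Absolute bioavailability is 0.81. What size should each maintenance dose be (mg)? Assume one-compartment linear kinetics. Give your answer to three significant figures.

CL = 872 mL/min = 872 × 0.06 = 52.32 L/h
At steady state, dose per interval replaces the amount cleared in that interval: F·D/τ = CL·Css.
D = CL × Css × τ / F = 52.32 × 8.06 × 12 / 0.81 = 6247 mg

6250 mg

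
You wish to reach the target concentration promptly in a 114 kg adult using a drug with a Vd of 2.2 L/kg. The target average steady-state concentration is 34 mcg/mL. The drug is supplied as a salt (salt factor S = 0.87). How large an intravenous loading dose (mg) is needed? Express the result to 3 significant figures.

Vd = 2.2 L/kg × 114 kg = 250.8 L
LD = Vd × C / S = 250.8 × 34.00 / 0.87 = 9801 mg

9800 mg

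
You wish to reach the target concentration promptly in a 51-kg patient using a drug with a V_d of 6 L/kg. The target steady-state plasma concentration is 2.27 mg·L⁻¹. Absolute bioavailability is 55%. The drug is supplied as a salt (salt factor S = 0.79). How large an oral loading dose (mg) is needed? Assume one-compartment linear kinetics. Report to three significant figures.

Vd(total) = 51 kg × 6 L/kg = 306.0 L
LD = Vd × C / F / S = 306.0 × 2.270 / 0.55 / 0.79 = 1599 mg

1600 mg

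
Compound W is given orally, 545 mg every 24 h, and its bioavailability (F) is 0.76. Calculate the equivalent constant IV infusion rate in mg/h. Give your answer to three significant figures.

Equivalent systemic input: infusion rate = F·D/τ.
Rate = 0.76 × 545 / 24 = 17.26 mg/h

17.3 mg/h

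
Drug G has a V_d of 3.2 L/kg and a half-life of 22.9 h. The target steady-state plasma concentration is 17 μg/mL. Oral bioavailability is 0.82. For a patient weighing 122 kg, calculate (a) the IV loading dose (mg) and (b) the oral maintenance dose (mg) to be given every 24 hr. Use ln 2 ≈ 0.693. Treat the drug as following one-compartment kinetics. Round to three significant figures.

(a) 6640 mg; (b) 5880 mg

Total Vd = 3.2 × 122 = 390.4 L
LD = Vd × C = 390.4 × 17 = 6637 mg
CL = 0.693 × Vd / t½ = 0.693 × 390.4 / 22.9 = 11.81 L/h
D = CL × Css × τ / F = 11.81 × 17 × 24 / 0.82 = 5876 mg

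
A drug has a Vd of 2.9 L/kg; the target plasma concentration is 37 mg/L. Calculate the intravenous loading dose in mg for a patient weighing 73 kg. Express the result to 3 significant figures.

7830 mg

Total Vd = 2.9 × 73 = 211.7 L
The loading dose fills Vd to the target concentration.
LD = Vd × C = 211.7 × 37.00 = 7833 mg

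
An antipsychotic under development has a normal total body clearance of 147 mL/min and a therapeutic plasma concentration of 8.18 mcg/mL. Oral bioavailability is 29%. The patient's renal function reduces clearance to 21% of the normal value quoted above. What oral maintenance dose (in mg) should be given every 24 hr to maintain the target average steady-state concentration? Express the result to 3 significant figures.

1250 mg

CL = 147 mL/min × 60/1000 = 8.820 L/h
Patient clearance = 0.21 × 8.820 = 1.852 L/h
At steady state, dose per interval replaces the amount cleared in that interval: F·D/τ = CL·Css.
D = CL × Css × τ / F = 1.852 × 8.18 × 24 / 0.29 = 1254 mg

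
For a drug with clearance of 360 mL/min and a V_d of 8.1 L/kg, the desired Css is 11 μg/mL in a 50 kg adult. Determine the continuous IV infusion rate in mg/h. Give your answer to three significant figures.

Convert clearance: 360 mL/min × 60 min/h ÷ 1000 mL/L = 21.60 L/h
Vd does not affect the maintenance rate; only clearance governs steady-state input.
Rate = CL × Css = 21.60 × 11 = 237.6 mg/h

238 mg/h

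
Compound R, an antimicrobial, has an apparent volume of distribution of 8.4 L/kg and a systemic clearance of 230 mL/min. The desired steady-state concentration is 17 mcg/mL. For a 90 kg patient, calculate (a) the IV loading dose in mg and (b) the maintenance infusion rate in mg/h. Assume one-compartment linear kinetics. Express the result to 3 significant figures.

(a) 12900 mg; (b) 235 mg/h

Vd = 8.4 L/kg × 90 kg = 756.0 L
Loading: fill Vd to C_target → 756.0 L × 17 mg/L = 12850 mg
CL = 230 mL/min = 230 × 0.06 = 13.80 L/h
Maintenance infusion rate = CL × Css = 13.80 × 17 = 234.6 mg/h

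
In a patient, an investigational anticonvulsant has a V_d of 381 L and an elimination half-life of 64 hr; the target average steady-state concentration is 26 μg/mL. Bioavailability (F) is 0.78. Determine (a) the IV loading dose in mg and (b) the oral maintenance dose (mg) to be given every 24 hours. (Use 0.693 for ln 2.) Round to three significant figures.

LD = Vd × C = 381.0 × 26 = 9906 mg
CL = 0.693 × Vd / t½ = 0.693 × 381.0 / 64 = 4.126 L/h
D = CL × Css × τ / F = 4.126 × 26 × 24 / 0.78 = 3301 mg

(a) 9910 mg; (b) 3300 mg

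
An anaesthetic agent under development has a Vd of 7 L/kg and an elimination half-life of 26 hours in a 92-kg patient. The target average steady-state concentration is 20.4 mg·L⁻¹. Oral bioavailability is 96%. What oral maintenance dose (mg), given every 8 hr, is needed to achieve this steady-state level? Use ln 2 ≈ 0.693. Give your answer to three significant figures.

2920 mg

Total Vd = 7 × 92 = 644.0 L
k = 0.693/26 = 0.02665 h⁻¹, so CL = k·Vd = 0.02665 × 644.0 = 17.16 L/h
D = CL × Css × τ / F = 17.16 × 20.4 × 8 / 0.96 = 2917 mg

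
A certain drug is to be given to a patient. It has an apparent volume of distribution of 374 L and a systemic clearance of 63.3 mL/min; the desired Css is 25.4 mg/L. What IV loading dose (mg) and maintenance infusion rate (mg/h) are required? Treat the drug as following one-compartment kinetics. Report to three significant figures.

LD = Vd · C_target = 374.0 × 25.4 = 9500 mg
Convert clearance: 63.3 mL/min × 60 min/h ÷ 1000 mL/L = 3.798 L/h
Maintenance: replace elimination → rate = CL × Css = 3.798 × 25.4 = 96.47 mg/h

(a) 9500 mg; (b) 96.5 mg/h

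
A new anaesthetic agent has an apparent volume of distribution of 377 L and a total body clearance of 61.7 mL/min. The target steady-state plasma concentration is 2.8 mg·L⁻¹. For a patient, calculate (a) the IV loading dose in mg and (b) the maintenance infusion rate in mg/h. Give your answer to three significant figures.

(a) 1060 mg; (b) 10.4 mg/h

LD = Vd · C_target = 377.0 × 2.8 = 1056 mg
CL = 61.7 mL/min = 61.7 × 0.06 = 3.702 L/h
Maintenance infusion rate = CL × Css = 3.702 × 2.8 = 10.37 mg/h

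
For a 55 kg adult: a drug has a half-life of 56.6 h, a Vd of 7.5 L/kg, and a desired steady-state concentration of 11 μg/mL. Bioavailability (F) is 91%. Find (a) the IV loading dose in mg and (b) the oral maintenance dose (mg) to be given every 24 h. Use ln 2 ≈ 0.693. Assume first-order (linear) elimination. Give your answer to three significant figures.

(a) 4540 mg; (b) 1470 mg

Total Vd = 7.5 × 55 = 412.5 L
LD = Vd × C = 412.5 × 11 = 4538 mg
CL = 0.693 × Vd / t½ = 0.693 × 412.5 / 56.6 = 5.051 L/h
D = CL × Css × τ / F = 5.051 × 11 × 24 / 0.91 = 1465 mg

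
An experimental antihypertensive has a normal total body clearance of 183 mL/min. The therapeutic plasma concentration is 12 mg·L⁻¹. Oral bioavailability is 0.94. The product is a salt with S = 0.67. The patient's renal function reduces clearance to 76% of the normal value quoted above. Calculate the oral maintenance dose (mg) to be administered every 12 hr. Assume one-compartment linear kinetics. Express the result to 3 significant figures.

Convert clearance: 183 mL/min × 60 min/h ÷ 1000 mL/L = 10.98 L/h
Patient clearance = 0.76 × 10.98 = 8.345 L/h
D = CL × Css × τ / F / S = 8.345 × 12 × 12 / 0.94 / 0.67 = 1908 mg

1910 mg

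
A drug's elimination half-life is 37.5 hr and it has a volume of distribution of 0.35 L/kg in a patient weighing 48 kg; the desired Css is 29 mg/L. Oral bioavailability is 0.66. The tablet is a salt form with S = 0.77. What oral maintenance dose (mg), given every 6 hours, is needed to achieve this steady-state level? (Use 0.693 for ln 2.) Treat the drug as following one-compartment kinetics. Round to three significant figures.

Vd(total) = 48 kg × 0.35 L/kg = 16.80 L
CL = ln 2 · Vd / t½ = 0.693 × 16.80 / 37.5 = 0.3105 L/h
D = CL × Css × τ / F / S = 0.3105 × 29 × 6 / 0.66 / 0.77 = 106.3 mg

106 mg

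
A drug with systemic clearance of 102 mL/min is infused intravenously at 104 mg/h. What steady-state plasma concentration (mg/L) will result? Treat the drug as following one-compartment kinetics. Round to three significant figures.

17.0 mg/L

CL = 102 mL/min × 60/1000 = 6.120 L/h
Css = rate / CL = 104 / 6.120 = 16.99 mg/L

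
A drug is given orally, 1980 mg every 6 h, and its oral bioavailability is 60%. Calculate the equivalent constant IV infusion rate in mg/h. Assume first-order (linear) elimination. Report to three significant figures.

198 mg/h

Equivalent systemic input: infusion rate = F·D/τ.
Rate = 0.6 × 1980 / 6 = 198.0 mg/h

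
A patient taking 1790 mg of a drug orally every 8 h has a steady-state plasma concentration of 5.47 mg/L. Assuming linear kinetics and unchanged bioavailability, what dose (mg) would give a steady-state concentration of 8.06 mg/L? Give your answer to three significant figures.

2640 mg

For first-order elimination, Css ∝ F·D/(CL·τ); F and CL are unchanged, so Css ∝ D/τ.
D₂ = D₁ × (Css,target / Css,current) = 1790 × 8.06/5.47 = 2638 mg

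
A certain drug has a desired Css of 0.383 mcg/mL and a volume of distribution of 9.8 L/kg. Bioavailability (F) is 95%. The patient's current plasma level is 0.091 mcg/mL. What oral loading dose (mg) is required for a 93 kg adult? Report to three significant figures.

280 mg

Total Vd = 9.8 × 93 = 911.4 L
Concentration deficit ΔC = 0.383 − 0.091 = 0.2920 mg/L
LD = Vd × ΔC / F = 911.4 × 0.2920 / 0.95 = 280.1 mg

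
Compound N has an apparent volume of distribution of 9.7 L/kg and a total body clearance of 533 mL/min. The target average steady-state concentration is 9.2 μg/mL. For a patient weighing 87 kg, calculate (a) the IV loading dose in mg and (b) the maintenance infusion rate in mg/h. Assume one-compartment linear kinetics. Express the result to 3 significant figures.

(a) 7760 mg; (b) 294 mg/h

Total Vd = 9.7 × 87 = 843.9 L
Loading: fill Vd to C_target → 843.9 L × 9.2 mg/L = 7764 mg
CL = 533 mL/min × 60/1000 = 31.98 L/h
Infusion rate = 31.98 L/h × 9.2 mg/L = 294.2 mg/h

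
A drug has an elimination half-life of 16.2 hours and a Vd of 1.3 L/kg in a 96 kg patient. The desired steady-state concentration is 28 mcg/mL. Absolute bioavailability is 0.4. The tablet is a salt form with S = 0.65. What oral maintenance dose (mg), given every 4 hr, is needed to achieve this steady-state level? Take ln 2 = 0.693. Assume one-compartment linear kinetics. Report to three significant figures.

Vd(total) = 96 kg × 1.3 L/kg = 124.8 L
CL = ln 2 · Vd / t½ = 0.693 × 124.8 / 16.2 = 5.339 L/h
D = CL × Css × τ / F / S = 5.339 × 28 × 4 / 0.4 / 0.65 = 2300 mg

2300 mg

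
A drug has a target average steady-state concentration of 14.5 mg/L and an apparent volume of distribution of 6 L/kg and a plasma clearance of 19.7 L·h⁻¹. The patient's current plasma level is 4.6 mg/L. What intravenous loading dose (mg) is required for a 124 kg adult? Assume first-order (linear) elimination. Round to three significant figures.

Vd = 6 L/kg × 124 kg = 744.0 L
Concentration deficit ΔC = 14.5 − 4.6 = 9.900 mg/L
LD = Vd × ΔC = 744.0 × 9.900 = 7366 mg

7370 mg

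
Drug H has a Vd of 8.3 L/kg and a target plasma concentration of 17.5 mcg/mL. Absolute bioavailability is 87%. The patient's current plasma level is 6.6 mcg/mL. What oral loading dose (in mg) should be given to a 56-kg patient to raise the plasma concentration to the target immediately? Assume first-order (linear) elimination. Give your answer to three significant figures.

Vd(total) = 56 kg × 8.3 L/kg = 464.8 L
The loading dose fills Vd to the target concentration.
Concentration deficit ΔC = 17.5 − 6.6 = 10.90 mg/L
LD = Vd × ΔC / F = 464.8 × 10.90 / 0.87 = 5823 mg

5820 mg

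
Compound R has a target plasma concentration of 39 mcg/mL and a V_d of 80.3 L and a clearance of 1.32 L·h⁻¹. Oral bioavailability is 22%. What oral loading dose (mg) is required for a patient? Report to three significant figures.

14200 mg

LD = Vd × C / F = 80.30 × 39.00 / 0.22 = 14240 mg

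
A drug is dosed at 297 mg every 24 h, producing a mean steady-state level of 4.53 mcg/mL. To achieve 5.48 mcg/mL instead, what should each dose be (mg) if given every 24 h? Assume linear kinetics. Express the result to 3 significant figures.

359 mg

For first-order elimination, Css ∝ F·D/(CL·τ); F and CL are unchanged, so Css ∝ D/τ.
D₂ = D₁ × (Css,target / Css,current) = 297 × 5.48/4.53 = 359.3 mg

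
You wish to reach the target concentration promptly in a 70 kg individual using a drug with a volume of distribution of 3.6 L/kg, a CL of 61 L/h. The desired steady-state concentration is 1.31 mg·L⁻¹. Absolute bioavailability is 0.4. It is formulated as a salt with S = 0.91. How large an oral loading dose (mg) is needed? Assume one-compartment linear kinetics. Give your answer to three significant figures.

907 mg

Vd(total) = 70 kg × 3.6 L/kg = 252.0 L
The loading dose fills Vd to the target concentration; clearance is irrelevant here.
LD = Vd × C / F / S = 252.0 × 1.310 / 0.4 / 0.91 = 906.9 mg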